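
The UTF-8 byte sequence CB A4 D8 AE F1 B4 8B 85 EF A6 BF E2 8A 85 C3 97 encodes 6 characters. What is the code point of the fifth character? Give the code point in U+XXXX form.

Offset 0: leading byte 0xCB = 11001011 → 2-byte char #1 = CB A4.
Offset 2: leading byte 0xD8 = 11011000 → 2-byte char #2 = D8 AE.
Offset 4: leading byte 0xF1 = 11110001 → 4-byte char #3 = F1 B4 8B 85.
Offset 8: leading byte 0xEF = 11101111 → 3-byte char #4 = EF A6 BF.
Offset 11: leading byte 0xE2 = 11100010 → 3-byte char #5 = E2 8A 85.
Leading byte 0xE2 = 11100010 matches 1110xxxx → 3-byte sequence.
Byte 1: 0xE2 = 11100010, payload 0010 (4 bits).
Byte 2: 0x8A = 10001010 (10xxxxxx ✓), payload 001010.
Byte 3: 0x85 = 10000101 (10xxxxxx ✓), payload 000101.
Concatenate: 0010001010000101 = 0x2285 (16 bits → U+2285).

U+2285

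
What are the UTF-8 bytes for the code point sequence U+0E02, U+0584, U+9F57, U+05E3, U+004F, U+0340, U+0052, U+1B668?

E0 B8 82 D6 84 E9 BD 97 D7 A3 4F CD 80 52 F0 9B 99 A8

U+0E02: 3-byte form → E0 B8 82.
U+0584: 2-byte form → D6 84.
U+9F57: 3-byte form → E9 BD 97.
U+05E3: 2-byte form → D7 A3.
U+004F: 1-byte form → 4F.
U+0340: 2-byte form → CD 80.
U+0052: 1-byte form → 52.
U+1B668: 4-byte form → F0 9B 99 A8.
Concatenated (18 bytes): E0 B8 82 D6 84 E9 BD 97 D7 A3 4F CD 80 52 F0 9B 99 A8.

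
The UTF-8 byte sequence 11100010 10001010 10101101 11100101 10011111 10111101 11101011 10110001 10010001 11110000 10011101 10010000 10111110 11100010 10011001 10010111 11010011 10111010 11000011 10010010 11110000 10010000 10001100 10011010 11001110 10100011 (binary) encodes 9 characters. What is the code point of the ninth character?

U+03A3

Offset 0: leading byte 0xE2 = 11100010 → 3-byte char #1 = E2 8A AD.
Offset 3: leading byte 0xE5 = 11100101 → 3-byte char #2 = E5 9F BD.
Offset 6: leading byte 0xEB = 11101011 → 3-byte char #3 = EB B1 91.
Offset 9: leading byte 0xF0 = 11110000 → 4-byte char #4 = F0 9D 90 BE.
Offset 13: leading byte 0xE2 = 11100010 → 3-byte char #5 = E2 99 97.
Offset 16: leading byte 0xD3 = 11010011 → 2-byte char #6 = D3 BA.
Offset 18: leading byte 0xC3 = 11000011 → 2-byte char #7 = C3 92.
Offset 20: leading byte 0xF0 = 11110000 → 4-byte char #8 = F0 90 8C 9A.
Offset 24: leading byte 0xCE = 11001110 → 2-byte char #9 = CE A3.
Leading byte 0xCE = 11001110 matches 110xxxxx → 2-byte sequence.
Byte 1: 0xCE = 11001110, payload 01110 (5 bits).
Byte 2: 0xA3 = 10100011 (10xxxxxx ✓), payload 100011.
Concatenate: 01110100011 = 0x3A3 (11 bits → U+03A3).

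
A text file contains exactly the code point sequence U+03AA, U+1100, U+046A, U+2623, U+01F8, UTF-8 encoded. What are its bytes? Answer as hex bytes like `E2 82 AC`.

CE AA E1 84 80 D1 AA E2 98 A3 C7 B8

U+03AA: 2-byte form → CE AA.
U+1100: 3-byte form → E1 84 80.
U+046A: 2-byte form → D1 AA.
U+2623: 3-byte form → E2 98 A3.
U+01F8: 2-byte form → C7 B8.
Concatenated (12 bytes): CE AA E1 84 80 D1 AA E2 98 A3 C7 B8.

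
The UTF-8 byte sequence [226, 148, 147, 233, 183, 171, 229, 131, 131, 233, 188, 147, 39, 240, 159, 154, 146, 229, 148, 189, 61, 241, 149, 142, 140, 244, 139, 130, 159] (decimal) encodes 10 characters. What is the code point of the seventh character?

Offset 0: leading byte 0xE2 = 11100010 → 3-byte char #1 = E2 94 93.
Offset 3: leading byte 0xE9 = 11101001 → 3-byte char #2 = E9 B7 AB.
Offset 6: leading byte 0xE5 = 11100101 → 3-byte char #3 = E5 83 83.
Offset 9: leading byte 0xE9 = 11101001 → 3-byte char #4 = E9 BC 93.
Offset 12: leading byte 0x27 = 00100111 → 1-byte char #5 = 27.
Offset 13: leading byte 0xF0 = 11110000 → 4-byte char #6 = F0 9F 9A 92.
Offset 17: leading byte 0xE5 = 11100101 → 3-byte char #7 = E5 94 BD.
Leading byte 0xE5 = 11100101 matches 1110xxxx → 3-byte sequence.
Byte 1: 0xE5 = 11100101, payload 0101 (4 bits).
Byte 2: 0x94 = 10010100 (10xxxxxx ✓), payload 010100.
Byte 3: 0xBD = 10111101 (10xxxxxx ✓), payload 111101.
Concatenate: 0101010100111101 = 0x553D (16 bits → U+553D).

U+553D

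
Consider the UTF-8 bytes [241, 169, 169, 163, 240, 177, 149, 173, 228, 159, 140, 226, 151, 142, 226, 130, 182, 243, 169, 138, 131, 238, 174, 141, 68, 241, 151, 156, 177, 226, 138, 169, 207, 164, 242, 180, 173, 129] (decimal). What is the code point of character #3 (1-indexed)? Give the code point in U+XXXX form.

Offset 0: leading byte 0xF1 = 11110001 → 4-byte char #1 = F1 A9 A9 A3.
Offset 4: leading byte 0xF0 = 11110000 → 4-byte char #2 = F0 B1 95 AD.
Offset 8: leading byte 0xE4 = 11100100 → 3-byte char #3 = E4 9F 8C.
Leading byte 0xE4 = 11100100 matches 1110xxxx → 3-byte sequence.
Byte 1: 0xE4 = 11100100, payload 0100 (4 bits).
Byte 2: 0x9F = 10011111 (10xxxxxx ✓), payload 011111.
Byte 3: 0x8C = 10001100 (10xxxxxx ✓), payload 001100.
Concatenate: 0100011111001100 = 0x47CC (16 bits → U+47CC).

U+47CC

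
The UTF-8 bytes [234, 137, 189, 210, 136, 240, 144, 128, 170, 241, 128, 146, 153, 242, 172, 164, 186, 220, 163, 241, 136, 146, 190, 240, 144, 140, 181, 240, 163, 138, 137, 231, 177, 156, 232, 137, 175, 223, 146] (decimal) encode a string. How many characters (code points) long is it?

Byte at offset 0: 0xEA = 11101010 → 3-byte char (#1). Advance 3.
Byte at offset 3: 0xD2 = 11010010 → 2-byte char (#2). Advance 2.
Byte at offset 5: 0xF0 = 11110000 → 4-byte char (#3). Advance 4.
Byte at offset 9: 0xF1 = 11110001 → 4-byte char (#4). Advance 4.
Byte at offset 13: 0xF2 = 11110010 → 4-byte char (#5). Advance 4.
Byte at offset 17: 0xDC = 11011100 → 2-byte char (#6). Advance 2.
Byte at offset 19: 0xF1 = 11110001 → 4-byte char (#7). Advance 4.
Byte at offset 23: 0xF0 = 11110000 → 4-byte char (#8). Advance 4.
Byte at offset 27: 0xF0 = 11110000 → 4-byte char (#9). Advance 4.
Byte at offset 31: 0xE7 = 11100111 → 3-byte char (#10). Advance 3.
Byte at offset 34: 0xE8 = 11101000 → 3-byte char (#11). Advance 3.
Byte at offset 37: 0xDF = 11011111 → 2-byte char (#12). Advance 2.
Reached end at offset 39 after 12 code points.

12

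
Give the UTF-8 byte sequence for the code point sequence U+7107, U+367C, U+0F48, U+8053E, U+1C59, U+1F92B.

U+7107: 3-byte form → E7 84 87.
U+367C: 3-byte form → E3 99 BC.
U+0F48: 3-byte form → E0 BD 88.
U+8053E: 4-byte form → F2 80 94 BE.
U+1C59: 3-byte form → E1 B1 99.
U+1F92B: 4-byte form → F0 9F A4 AB.
Concatenated (20 bytes): E7 84 87 E3 99 BC E0 BD 88 F2 80 94 BE E1 B1 99 F0 9F A4 AB.

E7 84 87 E3 99 BC E0 BD 88 F2 80 94 BE E1 B1 99 F0 9F A4 AB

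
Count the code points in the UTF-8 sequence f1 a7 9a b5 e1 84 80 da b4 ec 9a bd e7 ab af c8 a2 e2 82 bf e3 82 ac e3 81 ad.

9

Byte at offset 0: 0xF1 = 11110001 → 4-byte char (#1). Advance 4.
Byte at offset 4: 0xE1 = 11100001 → 3-byte char (#2). Advance 3.
Byte at offset 7: 0xDA = 11011010 → 2-byte char (#3). Advance 2.
Byte at offset 9: 0xEC = 11101100 → 3-byte char (#4). Advance 3.
Byte at offset 12: 0xE7 = 11100111 → 3-byte char (#5). Advance 3.
Byte at offset 15: 0xC8 = 11001000 → 2-byte char (#6). Advance 2.
Byte at offset 17: 0xE2 = 11100010 → 3-byte char (#7). Advance 3.
Byte at offset 20: 0xE3 = 11100011 → 3-byte char (#8). Advance 3.
Byte at offset 23: 0xE3 = 11100011 → 3-byte char (#9). Advance 3.
Reached end at offset 26 after 9 code points.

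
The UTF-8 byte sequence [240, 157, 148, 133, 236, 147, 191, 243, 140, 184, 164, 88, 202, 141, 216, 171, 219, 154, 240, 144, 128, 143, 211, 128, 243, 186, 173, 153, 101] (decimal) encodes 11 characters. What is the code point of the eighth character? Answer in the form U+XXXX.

U+1000F

Offset 0: leading byte 0xF0 = 11110000 → 4-byte char #1 = F0 9D 94 85.
Offset 4: leading byte 0xEC = 11101100 → 3-byte char #2 = EC 93 BF.
Offset 7: leading byte 0xF3 = 11110011 → 4-byte char #3 = F3 8C B8 A4.
Offset 11: leading byte 0x58 = 01011000 → 1-byte char #4 = 58.
Offset 12: leading byte 0xCA = 11001010 → 2-byte char #5 = CA 8D.
Offset 14: leading byte 0xD8 = 11011000 → 2-byte char #6 = D8 AB.
Offset 16: leading byte 0xDB = 11011011 → 2-byte char #7 = DB 9A.
Offset 18: leading byte 0xF0 = 11110000 → 4-byte char #8 = F0 90 80 8F.
Leading byte 0xF0 = 11110000 matches 11110xxx → 4-byte sequence.
Byte 1: 0xF0 = 11110000, payload 000 (3 bits).
Byte 2: 0x90 = 10010000 (10xxxxxx ✓), payload 010000.
Byte 3: 0x80 = 10000000 (10xxxxxx ✓), payload 000000.
Byte 4: 0x8F = 10001111 (10xxxxxx ✓), payload 001111.
Concatenate: 000010000000000001111 = 0x1000F (21 bits → U+1000F).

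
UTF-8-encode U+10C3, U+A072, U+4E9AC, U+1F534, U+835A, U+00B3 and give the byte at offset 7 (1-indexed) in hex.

1-indexed offset 7 is 0-indexed offset 6.
U+10C3 → 3-byte form E1 83 83 at offsets 0–2.
U+A072 → 3-byte form EA 81 B2 at offsets 3–5.
U+4E9AC → 4-byte form F1 8E A6 AC at offsets 6–9.
Offset 6 falls in char 3's range; it's byte 1 of F1 8E A6 AC = 0xF1.

0xF1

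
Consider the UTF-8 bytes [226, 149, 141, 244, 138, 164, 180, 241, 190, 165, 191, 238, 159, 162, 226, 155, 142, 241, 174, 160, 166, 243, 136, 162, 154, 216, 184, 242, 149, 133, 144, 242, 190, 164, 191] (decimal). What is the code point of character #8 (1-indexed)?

Offset 0: leading byte 0xE2 = 11100010 → 3-byte char #1 = E2 95 8D.
Offset 3: leading byte 0xF4 = 11110100 → 4-byte char #2 = F4 8A A4 B4.
Offset 7: leading byte 0xF1 = 11110001 → 4-byte char #3 = F1 BE A5 BF.
Offset 11: leading byte 0xEE = 11101110 → 3-byte char #4 = EE 9F A2.
Offset 14: leading byte 0xE2 = 11100010 → 3-byte char #5 = E2 9B 8E.
Offset 17: leading byte 0xF1 = 11110001 → 4-byte char #6 = F1 AE A0 A6.
Offset 21: leading byte 0xF3 = 11110011 → 4-byte char #7 = F3 88 A2 9A.
Offset 25: leading byte 0xD8 = 11011000 → 2-byte char #8 = D8 B8.
Leading byte 0xD8 = 11011000 matches 110xxxxx → 2-byte sequence.
Byte 1: 0xD8 = 11011000, payload 11000 (5 bits).
Byte 2: 0xB8 = 10111000 (10xxxxxx ✓), payload 111000.
Concatenate: 11000111000 = 0x638 (11 bits → U+0638).

U+0638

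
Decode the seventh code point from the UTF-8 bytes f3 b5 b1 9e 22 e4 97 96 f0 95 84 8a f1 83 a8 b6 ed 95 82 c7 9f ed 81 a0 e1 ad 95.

U+01DF

Offset 0: leading byte 0xF3 = 11110011 → 4-byte char #1 = F3 B5 B1 9E.
Offset 4: leading byte 0x22 = 00100010 → 1-byte char #2 = 22.
Offset 5: leading byte 0xE4 = 11100100 → 3-byte char #3 = E4 97 96.
Offset 8: leading byte 0xF0 = 11110000 → 4-byte char #4 = F0 95 84 8A.
Offset 12: leading byte 0xF1 = 11110001 → 4-byte char #5 = F1 83 A8 B6.
Offset 16: leading byte 0xED = 11101101 → 3-byte char #6 = ED 95 82.
Offset 19: leading byte 0xC7 = 11000111 → 2-byte char #7 = C7 9F.
Leading byte 0xC7 = 11000111 matches 110xxxxx → 2-byte sequence.
Byte 1: 0xC7 = 11000111, payload 00111 (5 bits).
Byte 2: 0x9F = 10011111 (10xxxxxx ✓), payload 011111.
Concatenate: 00111011111 = 0x1DF (11 bits → U+01DF).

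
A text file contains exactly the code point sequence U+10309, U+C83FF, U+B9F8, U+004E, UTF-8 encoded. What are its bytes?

F0 90 8C 89 F3 88 8F BF EB A7 B8 4E

U+10309: 4-byte form → F0 90 8C 89.
U+C83FF: 4-byte form → F3 88 8F BF.
U+B9F8: 3-byte form → EB A7 B8.
U+004E: 1-byte form → 4E.
Concatenated (12 bytes): F0 90 8C 89 F3 88 8F BF EB A7 B8 4E.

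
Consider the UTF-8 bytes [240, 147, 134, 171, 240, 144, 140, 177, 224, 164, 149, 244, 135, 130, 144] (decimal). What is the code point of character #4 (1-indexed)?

U+107090

Offset 0: leading byte 0xF0 = 11110000 → 4-byte char #1 = F0 93 86 AB.
Offset 4: leading byte 0xF0 = 11110000 → 4-byte char #2 = F0 90 8C B1.
Offset 8: leading byte 0xE0 = 11100000 → 3-byte char #3 = E0 A4 95.
Offset 11: leading byte 0xF4 = 11110100 → 4-byte char #4 = F4 87 82 90.
Leading byte 0xF4 = 11110100 matches 11110xxx → 4-byte sequence.
Byte 1: 0xF4 = 11110100, payload 100 (3 bits).
Byte 2: 0x87 = 10000111 (10xxxxxx ✓), payload 000111.
Byte 3: 0x82 = 10000010 (10xxxxxx ✓), payload 000010.
Byte 4: 0x90 = 10010000 (10xxxxxx ✓), payload 010000.
Concatenate: 100000111000010010000 = 0x107090 (21 bits → U+107090).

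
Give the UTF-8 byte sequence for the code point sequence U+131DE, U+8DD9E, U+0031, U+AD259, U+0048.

F0 93 87 9E F2 8D B6 9E 31 F2 AD 89 99 48

U+131DE: 4-byte form → F0 93 87 9E.
U+8DD9E: 4-byte form → F2 8D B6 9E.
U+0031: 1-byte form → 31.
U+AD259: 4-byte form → F2 AD 89 99.
U+0048: 1-byte form → 48.
Concatenated (14 bytes): F0 93 87 9E F2 8D B6 9E 31 F2 AD 89 99 48.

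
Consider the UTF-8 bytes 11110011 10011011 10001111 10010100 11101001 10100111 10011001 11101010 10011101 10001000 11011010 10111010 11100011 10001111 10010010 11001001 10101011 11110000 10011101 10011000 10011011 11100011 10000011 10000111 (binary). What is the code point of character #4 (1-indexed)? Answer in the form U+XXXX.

Offset 0: leading byte 0xF3 = 11110011 → 4-byte char #1 = F3 9B 8F 94.
Offset 4: leading byte 0xE9 = 11101001 → 3-byte char #2 = E9 A7 99.
Offset 7: leading byte 0xEA = 11101010 → 3-byte char #3 = EA 9D 88.
Offset 10: leading byte 0xDA = 11011010 → 2-byte char #4 = DA BA.
Leading byte 0xDA = 11011010 matches 110xxxxx → 2-byte sequence.
Byte 1: 0xDA = 11011010, payload 11010 (5 bits).
Byte 2: 0xBA = 10111010 (10xxxxxx ✓), payload 111010.
Concatenate: 11010111010 = 0x6BA (11 bits → U+06BA).

U+06BA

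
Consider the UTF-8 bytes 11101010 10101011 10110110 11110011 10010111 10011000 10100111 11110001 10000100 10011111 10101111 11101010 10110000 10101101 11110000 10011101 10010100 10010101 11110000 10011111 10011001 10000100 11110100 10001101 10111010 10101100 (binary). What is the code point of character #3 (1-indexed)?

Offset 0: leading byte 0xEA = 11101010 → 3-byte char #1 = EA AB B6.
Offset 3: leading byte 0xF3 = 11110011 → 4-byte char #2 = F3 97 98 A7.
Offset 7: leading byte 0xF1 = 11110001 → 4-byte char #3 = F1 84 9F AF.
Leading byte 0xF1 = 11110001 matches 11110xxx → 4-byte sequence.
Byte 1: 0xF1 = 11110001, payload 001 (3 bits).
Byte 2: 0x84 = 10000100 (10xxxxxx ✓), payload 000100.
Byte 3: 0x9F = 10011111 (10xxxxxx ✓), payload 011111.
Byte 4: 0xAF = 10101111 (10xxxxxx ✓), payload 101111.
Concatenate: 001000100011111101111 = 0x447EF (21 bits → U+447EF).

U+447EF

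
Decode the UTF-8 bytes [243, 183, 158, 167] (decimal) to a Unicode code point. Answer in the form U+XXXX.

Leading byte 0xF3 = 11110011 matches 11110xxx → 4-byte sequence.
Byte 1: 0xF3 = 11110011, payload 011 (3 bits).
Byte 2: 0xB7 = 10110111 (10xxxxxx ✓), payload 110111.
Byte 3: 0x9E = 10011110 (10xxxxxx ✓), payload 011110.
Byte 4: 0xA7 = 10100111 (10xxxxxx ✓), payload 100111.
Concatenate: 011110111011110100111 = 0xF77A7 (21 bits → U+F77A7).

U+F77A7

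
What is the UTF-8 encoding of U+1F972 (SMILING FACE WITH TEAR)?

U+1F972 = 0x1F972 = 129394 decimal. In range U+10000–U+10FFFF → 4-byte form: 11110xxx 10xxxxxx 10xxxxxx 10xxxxxx.
Binary (21 bits): 000011111100101110010.
Split 3+6+6+6: 000 | 011111 | 100101 | 110010.
Byte 1: 11110000 = 0xF0.
Byte 2: 10011111 = 0x9F.
Byte 3: 10100101 = 0xA5.
Byte 4: 10110010 = 0xB2.

F0 9F A5 B2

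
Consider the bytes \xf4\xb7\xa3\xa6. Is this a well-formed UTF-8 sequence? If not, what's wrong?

invalid (encodes a value above U+10FFFF)

Leading byte 0xF4 = 11110100 → 4-byte form.
Payload = 0x1378E6, which exceeds U+10FFFF, the maximum Unicode code point. (Leading bytes F5–FF, or F4 followed by ≥ 0x90, are invalid.)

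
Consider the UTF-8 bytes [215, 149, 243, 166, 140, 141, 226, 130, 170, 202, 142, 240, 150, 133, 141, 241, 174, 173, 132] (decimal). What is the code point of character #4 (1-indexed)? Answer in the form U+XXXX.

Offset 0: leading byte 0xD7 = 11010111 → 2-byte char #1 = D7 95.
Offset 2: leading byte 0xF3 = 11110011 → 4-byte char #2 = F3 A6 8C 8D.
Offset 6: leading byte 0xE2 = 11100010 → 3-byte char #3 = E2 82 AA.
Offset 9: leading byte 0xCA = 11001010 → 2-byte char #4 = CA 8E.
Leading byte 0xCA = 11001010 matches 110xxxxx → 2-byte sequence.
Byte 1: 0xCA = 11001010, payload 01010 (5 bits).
Byte 2: 0x8E = 10001110 (10xxxxxx ✓), payload 001110.
Concatenate: 01010001110 = 0x28E (11 bits → U+028E).

U+028E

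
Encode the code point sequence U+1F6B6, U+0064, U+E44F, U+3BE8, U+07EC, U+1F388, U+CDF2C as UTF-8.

F0 9F 9A B6 64 EE 91 8F E3 AF A8 DF AC F0 9F 8E 88 F3 8D BC AC

U+1F6B6: 4-byte form → F0 9F 9A B6.
U+0064: 1-byte form → 64.
U+E44F: 3-byte form → EE 91 8F.
U+3BE8: 3-byte form → E3 AF A8.
U+07EC: 2-byte form → DF AC.
U+1F388: 4-byte form → F0 9F 8E 88.
U+CDF2C: 4-byte form → F3 8D BC AC.
Concatenated (21 bytes): F0 9F 9A B6 64 EE 91 8F E3 AF A8 DF AC F0 9F 8E 88 F3 8D BC AC.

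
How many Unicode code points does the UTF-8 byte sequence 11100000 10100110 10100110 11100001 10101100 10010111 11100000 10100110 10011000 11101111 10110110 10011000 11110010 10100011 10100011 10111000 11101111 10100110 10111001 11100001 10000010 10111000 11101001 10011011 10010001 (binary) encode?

8

Byte at offset 0: 0xE0 = 11100000 → 3-byte char (#1). Advance 3.
Byte at offset 3: 0xE1 = 11100001 → 3-byte char (#2). Advance 3.
Byte at offset 6: 0xE0 = 11100000 → 3-byte char (#3). Advance 3.
Byte at offset 9: 0xEF = 11101111 → 3-byte char (#4). Advance 3.
Byte at offset 12: 0xF2 = 11110010 → 4-byte char (#5). Advance 4.
Byte at offset 16: 0xEF = 11101111 → 3-byte char (#6). Advance 3.
Byte at offset 19: 0xE1 = 11100001 → 3-byte char (#7). Advance 3.
Byte at offset 22: 0xE9 = 11101001 → 3-byte char (#8). Advance 3.
Reached end at offset 25 after 8 code points.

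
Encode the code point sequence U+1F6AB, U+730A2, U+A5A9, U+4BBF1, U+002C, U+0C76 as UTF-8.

F0 9F 9A AB F1 B3 82 A2 EA 96 A9 F1 8B AF B1 2C E0 B1 B6

U+1F6AB: 4-byte form → F0 9F 9A AB.
U+730A2: 4-byte form → F1 B3 82 A2.
U+A5A9: 3-byte form → EA 96 A9.
U+4BBF1: 4-byte form → F1 8B AF B1.
U+002C: 1-byte form → 2C.
U+0C76: 3-byte form → E0 B1 B6.
Concatenated (19 bytes): F0 9F 9A AB F1 B3 82 A2 EA 96 A9 F1 8B AF B1 2C E0 B1 B6.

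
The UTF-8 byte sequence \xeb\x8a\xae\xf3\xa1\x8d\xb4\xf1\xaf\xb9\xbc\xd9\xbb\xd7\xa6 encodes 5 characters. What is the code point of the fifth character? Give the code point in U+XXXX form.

Offset 0: leading byte 0xEB = 11101011 → 3-byte char #1 = EB 8A AE.
Offset 3: leading byte 0xF3 = 11110011 → 4-byte char #2 = F3 A1 8D B4.
Offset 7: leading byte 0xF1 = 11110001 → 4-byte char #3 = F1 AF B9 BC.
Offset 11: leading byte 0xD9 = 11011001 → 2-byte char #4 = D9 BB.
Offset 13: leading byte 0xD7 = 11010111 → 2-byte char #5 = D7 A6.
Leading byte 0xD7 = 11010111 matches 110xxxxx → 2-byte sequence.
Byte 1: 0xD7 = 11010111, payload 10111 (5 bits).
Byte 2: 0xA6 = 10100110 (10xxxxxx ✓), payload 100110.
Concatenate: 10111100110 = 0x5E6 (11 bits → U+05E6).

U+05E6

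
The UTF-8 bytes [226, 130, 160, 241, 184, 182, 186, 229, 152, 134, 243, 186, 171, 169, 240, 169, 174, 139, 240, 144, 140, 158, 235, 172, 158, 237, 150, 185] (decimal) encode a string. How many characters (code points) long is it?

Byte at offset 0: 0xE2 = 11100010 → 3-byte char (#1). Advance 3.
Byte at offset 3: 0xF1 = 11110001 → 4-byte char (#2). Advance 4.
Byte at offset 7: 0xE5 = 11100101 → 3-byte char (#3). Advance 3.
Byte at offset 10: 0xF3 = 11110011 → 4-byte char (#4). Advance 4.
Byte at offset 14: 0xF0 = 11110000 → 4-byte char (#5). Advance 4.
Byte at offset 18: 0xF0 = 11110000 → 4-byte char (#6). Advance 4.
Byte at offset 22: 0xEB = 11101011 → 3-byte char (#7). Advance 3.
Byte at offset 25: 0xED = 11101101 → 3-byte char (#8). Advance 3.
Reached end at offset 28 after 8 code points.

8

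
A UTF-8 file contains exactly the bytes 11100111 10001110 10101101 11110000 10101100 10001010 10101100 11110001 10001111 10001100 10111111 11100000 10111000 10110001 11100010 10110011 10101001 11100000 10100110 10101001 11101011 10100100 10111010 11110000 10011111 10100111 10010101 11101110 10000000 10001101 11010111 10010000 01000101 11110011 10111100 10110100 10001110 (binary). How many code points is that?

12

Byte at offset 0: 0xE7 = 11100111 → 3-byte char (#1). Advance 3.
Byte at offset 3: 0xF0 = 11110000 → 4-byte char (#2). Advance 4.
Byte at offset 7: 0xF1 = 11110001 → 4-byte char (#3). Advance 4.
Byte at offset 11: 0xE0 = 11100000 → 3-byte char (#4). Advance 3.
Byte at offset 14: 0xE2 = 11100010 → 3-byte char (#5). Advance 3.
Byte at offset 17: 0xE0 = 11100000 → 3-byte char (#6). Advance 3.
Byte at offset 20: 0xEB = 11101011 → 3-byte char (#7). Advance 3.
Byte at offset 23: 0xF0 = 11110000 → 4-byte char (#8). Advance 4.
Byte at offset 27: 0xEE = 11101110 → 3-byte char (#9). Advance 3.
Byte at offset 30: 0xD7 = 11010111 → 2-byte char (#10). Advance 2.
Byte at offset 32: 0x45 = 01000101 → 1-byte char (#11). Advance 1.
Byte at offset 33: 0xF3 = 11110011 → 4-byte char (#12). Advance 4.
Reached end at offset 37 after 12 code points.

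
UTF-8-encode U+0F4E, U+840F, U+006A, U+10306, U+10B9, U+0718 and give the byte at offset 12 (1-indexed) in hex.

1-indexed offset 12 is 0-indexed offset 11.
U+0F4E → 3-byte form E0 BD 8E at offsets 0–2.
U+840F → 3-byte form E8 90 8F at offsets 3–5.
U+006A → 1-byte form 6A at offsets 6–6.
U+10306 → 4-byte form F0 90 8C 86 at offsets 7–10.
U+10B9 → 3-byte form E1 82 B9 at offsets 11–13.
Offset 11 falls in char 5's range; it's byte 1 of E1 82 B9 = 0xE1.

0xE1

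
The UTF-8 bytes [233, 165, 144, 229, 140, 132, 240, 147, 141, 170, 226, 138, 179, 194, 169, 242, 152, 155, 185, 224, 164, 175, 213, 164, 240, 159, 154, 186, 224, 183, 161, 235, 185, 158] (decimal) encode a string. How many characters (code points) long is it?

Byte at offset 0: 0xE9 = 11101001 → 3-byte char (#1). Advance 3.
Byte at offset 3: 0xE5 = 11100101 → 3-byte char (#2). Advance 3.
Byte at offset 6: 0xF0 = 11110000 → 4-byte char (#3). Advance 4.
Byte at offset 10: 0xE2 = 11100010 → 3-byte char (#4). Advance 3.
Byte at offset 13: 0xC2 = 11000010 → 2-byte char (#5). Advance 2.
Byte at offset 15: 0xF2 = 11110010 → 4-byte char (#6). Advance 4.
Byte at offset 19: 0xE0 = 11100000 → 3-byte char (#7). Advance 3.
Byte at offset 22: 0xD5 = 11010101 → 2-byte char (#8). Advance 2.
Byte at offset 24: 0xF0 = 11110000 → 4-byte char (#9). Advance 4.
Byte at offset 28: 0xE0 = 11100000 → 3-byte char (#10). Advance 3.
Byte at offset 31: 0xEB = 11101011 → 3-byte char (#11). Advance 3.
Reached end at offset 34 after 11 code points.

11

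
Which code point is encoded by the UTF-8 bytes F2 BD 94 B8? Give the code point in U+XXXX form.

U+BD538

Leading byte 0xF2 = 11110010 matches 11110xxx → 4-byte sequence.
Byte 1: 0xF2 = 11110010, payload 010 (3 bits).
Byte 2: 0xBD = 10111101 (10xxxxxx ✓), payload 111101.
Byte 3: 0x94 = 10010100 (10xxxxxx ✓), payload 010100.
Byte 4: 0xB8 = 10111000 (10xxxxxx ✓), payload 111000.
Concatenate: 010111101010100111000 = 0xBD538 (21 bits → U+BD538).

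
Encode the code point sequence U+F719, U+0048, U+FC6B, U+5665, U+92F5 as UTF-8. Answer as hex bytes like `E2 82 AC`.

EF 9C 99 48 EF B1 AB E5 99 A5 E9 8B B5

U+F719: 3-byte form → EF 9C 99.
U+0048: 1-byte form → 48.
U+FC6B: 3-byte form → EF B1 AB.
U+5665: 3-byte form → E5 99 A5.
U+92F5: 3-byte form → E9 8B B5.
Concatenated (13 bytes): EF 9C 99 48 EF B1 AB E5 99 A5 E9 8B B5.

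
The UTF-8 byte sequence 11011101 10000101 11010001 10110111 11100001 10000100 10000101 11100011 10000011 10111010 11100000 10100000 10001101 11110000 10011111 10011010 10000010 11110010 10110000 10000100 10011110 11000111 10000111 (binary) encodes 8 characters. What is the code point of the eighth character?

U+01C7

Offset 0: leading byte 0xDD = 11011101 → 2-byte char #1 = DD 85.
Offset 2: leading byte 0xD1 = 11010001 → 2-byte char #2 = D1 B7.
Offset 4: leading byte 0xE1 = 11100001 → 3-byte char #3 = E1 84 85.
Offset 7: leading byte 0xE3 = 11100011 → 3-byte char #4 = E3 83 BA.
Offset 10: leading byte 0xE0 = 11100000 → 3-byte char #5 = E0 A0 8D.
Offset 13: leading byte 0xF0 = 11110000 → 4-byte char #6 = F0 9F 9A 82.
Offset 17: leading byte 0xF2 = 11110010 → 4-byte char #7 = F2 B0 84 9E.
Offset 21: leading byte 0xC7 = 11000111 → 2-byte char #8 = C7 87.
Leading byte 0xC7 = 11000111 matches 110xxxxx → 2-byte sequence.
Byte 1: 0xC7 = 11000111, payload 00111 (5 bits).
Byte 2: 0x87 = 10000111 (10xxxxxx ✓), payload 000111.
Concatenate: 00111000111 = 0x1C7 (11 bits → U+01C7).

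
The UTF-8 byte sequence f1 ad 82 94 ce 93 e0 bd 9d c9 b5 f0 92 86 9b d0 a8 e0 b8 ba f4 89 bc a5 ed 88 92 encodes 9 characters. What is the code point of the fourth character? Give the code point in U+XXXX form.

Offset 0: leading byte 0xF1 = 11110001 → 4-byte char #1 = F1 AD 82 94.
Offset 4: leading byte 0xCE = 11001110 → 2-byte char #2 = CE 93.
Offset 6: leading byte 0xE0 = 11100000 → 3-byte char #3 = E0 BD 9D.
Offset 9: leading byte 0xC9 = 11001001 → 2-byte char #4 = C9 B5.
Leading byte 0xC9 = 11001001 matches 110xxxxx → 2-byte sequence.
Byte 1: 0xC9 = 11001001, payload 01001 (5 bits).
Byte 2: 0xB5 = 10110101 (10xxxxxx ✓), payload 110101.
Concatenate: 01001110101 = 0x275 (11 bits → U+0275).

U+0275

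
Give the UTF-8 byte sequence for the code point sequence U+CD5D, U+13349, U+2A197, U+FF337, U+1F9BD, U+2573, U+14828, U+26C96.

EC B5 9D F0 93 8D 89 F0 AA 86 97 F3 BF 8C B7 F0 9F A6 BD E2 95 B3 F0 94 A0 A8 F0 A6 B2 96

U+CD5D: 3-byte form → EC B5 9D.
U+13349: 4-byte form → F0 93 8D 89.
U+2A197: 4-byte form → F0 AA 86 97.
U+FF337: 4-byte form → F3 BF 8C B7.
U+1F9BD: 4-byte form → F0 9F A6 BD.
U+2573: 3-byte form → E2 95 B3.
U+14828: 4-byte form → F0 94 A0 A8.
U+26C96: 4-byte form → F0 A6 B2 96.
Concatenated (30 bytes): EC B5 9D F0 93 8D 89 F0 AA 86 97 F3 BF 8C B7 F0 9F A6 BD E2 95 B3 F0 94 A0 A8 F0 A6 B2 96.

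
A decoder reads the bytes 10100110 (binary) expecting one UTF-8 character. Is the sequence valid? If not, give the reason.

invalid (continuation byte with no leading byte)

Byte 0xA6 = 10100110 has the form 10xxxxxx — a continuation byte — but there is no preceding leading byte.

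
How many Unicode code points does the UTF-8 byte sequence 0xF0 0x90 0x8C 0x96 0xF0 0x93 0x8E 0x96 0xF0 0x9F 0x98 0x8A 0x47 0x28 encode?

5

Byte at offset 0: 0xF0 = 11110000 → 4-byte char (#1). Advance 4.
Byte at offset 4: 0xF0 = 11110000 → 4-byte char (#2). Advance 4.
Byte at offset 8: 0xF0 = 11110000 → 4-byte char (#3). Advance 4.
Byte at offset 12: 0x47 = 01000111 → 1-byte char (#4). Advance 1.
Byte at offset 13: 0x28 = 00101000 → 1-byte char (#5). Advance 1.
Reached end at offset 14 after 5 code points.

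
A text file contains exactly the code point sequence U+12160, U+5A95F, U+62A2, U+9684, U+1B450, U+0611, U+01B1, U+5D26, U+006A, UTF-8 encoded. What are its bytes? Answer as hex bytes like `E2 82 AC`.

F0 92 85 A0 F1 9A A5 9F E6 8A A2 E9 9A 84 F0 9B 91 90 D8 91 C6 B1 E5 B4 A6 6A

U+12160: 4-byte form → F0 92 85 A0.
U+5A95F: 4-byte form → F1 9A A5 9F.
U+62A2: 3-byte form → E6 8A A2.
U+9684: 3-byte form → E9 9A 84.
U+1B450: 4-byte form → F0 9B 91 90.
U+0611: 2-byte form → D8 91.
U+01B1: 2-byte form → C6 B1.
U+5D26: 3-byte form → E5 B4 A6.
U+006A: 1-byte form → 6A.
Concatenated (26 bytes): F0 92 85 A0 F1 9A A5 9F E6 8A A2 E9 9A 84 F0 9B 91 90 D8 91 C6 B1 E5 B4 A6 6A.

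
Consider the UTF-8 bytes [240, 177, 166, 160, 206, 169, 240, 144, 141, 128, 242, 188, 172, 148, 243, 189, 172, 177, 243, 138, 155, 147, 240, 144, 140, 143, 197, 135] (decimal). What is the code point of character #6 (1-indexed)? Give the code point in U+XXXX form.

Offset 0: leading byte 0xF0 = 11110000 → 4-byte char #1 = F0 B1 A6 A0.
Offset 4: leading byte 0xCE = 11001110 → 2-byte char #2 = CE A9.
Offset 6: leading byte 0xF0 = 11110000 → 4-byte char #3 = F0 90 8D 80.
Offset 10: leading byte 0xF2 = 11110010 → 4-byte char #4 = F2 BC AC 94.
Offset 14: leading byte 0xF3 = 11110011 → 4-byte char #5 = F3 BD AC B1.
Offset 18: leading byte 0xF3 = 11110011 → 4-byte char #6 = F3 8A 9B 93.
Leading byte 0xF3 = 11110011 matches 11110xxx → 4-byte sequence.
Byte 1: 0xF3 = 11110011, payload 011 (3 bits).
Byte 2: 0x8A = 10001010 (10xxxxxx ✓), payload 001010.
Byte 3: 0x9B = 10011011 (10xxxxxx ✓), payload 011011.
Byte 4: 0x93 = 10010011 (10xxxxxx ✓), payload 010011.
Concatenate: 011001010011011010011 = 0xCA6D3 (21 bits → U+CA6D3).

U+CA6D3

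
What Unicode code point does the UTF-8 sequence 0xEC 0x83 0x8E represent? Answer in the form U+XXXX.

U+C0CE

Leading byte 0xEC = 11101100 matches 1110xxxx → 3-byte sequence.
Byte 1: 0xEC = 11101100, payload 1100 (4 bits).
Byte 2: 0x83 = 10000011 (10xxxxxx ✓), payload 000011.
Byte 3: 0x8E = 10001110 (10xxxxxx ✓), payload 001110.
Concatenate: 1100000011001110 = 0xC0CE (16 bits → U+C0CE).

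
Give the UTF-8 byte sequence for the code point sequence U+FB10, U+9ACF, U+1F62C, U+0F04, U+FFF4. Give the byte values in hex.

U+FB10: 3-byte form → EF AC 90.
U+9ACF: 3-byte form → E9 AB 8F.
U+1F62C: 4-byte form → F0 9F 98 AC.
U+0F04: 3-byte form → E0 BC 84.
U+FFF4: 3-byte form → EF BF B4.
Concatenated (16 bytes): EF AC 90 E9 AB 8F F0 9F 98 AC E0 BC 84 EF BF B4.

EF AC 90 E9 AB 8F F0 9F 98 AC E0 BC 84 EF BF B4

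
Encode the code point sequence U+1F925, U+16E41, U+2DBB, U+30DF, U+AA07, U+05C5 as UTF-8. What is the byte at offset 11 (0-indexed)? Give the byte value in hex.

0xE3

U+1F925 → 4-byte form F0 9F A4 A5 at offsets 0–3.
U+16E41 → 4-byte form F0 96 B9 81 at offsets 4–7.
U+2DBB → 3-byte form E2 B6 BB at offsets 8–10.
U+30DF → 3-byte form E3 83 9F at offsets 11–13.
Offset 11 falls in char 4's range; it's byte 1 of E3 83 9F = 0xE3.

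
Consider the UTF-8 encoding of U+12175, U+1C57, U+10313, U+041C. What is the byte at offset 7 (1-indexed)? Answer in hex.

1-indexed offset 7 is 0-indexed offset 6.
U+12175 → 4-byte form F0 92 85 B5 at offsets 0–3.
U+1C57 → 3-byte form E1 B1 97 at offsets 4–6.
Offset 6 falls in char 2's range; it's byte 3 of E1 B1 97 = 0x97.

0x97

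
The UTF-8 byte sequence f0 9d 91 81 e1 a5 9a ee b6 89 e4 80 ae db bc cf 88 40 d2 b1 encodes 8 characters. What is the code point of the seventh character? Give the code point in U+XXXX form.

Offset 0: leading byte 0xF0 = 11110000 → 4-byte char #1 = F0 9D 91 81.
Offset 4: leading byte 0xE1 = 11100001 → 3-byte char #2 = E1 A5 9A.
Offset 7: leading byte 0xEE = 11101110 → 3-byte char #3 = EE B6 89.
Offset 10: leading byte 0xE4 = 11100100 → 3-byte char #4 = E4 80 AE.
Offset 13: leading byte 0xDB = 11011011 → 2-byte char #5 = DB BC.
Offset 15: leading byte 0xCF = 11001111 → 2-byte char #6 = CF 88.
Offset 17: leading byte 0x40 = 01000000 → 1-byte char #7 = 40.
Leading byte 0x40 = 01000000 matches 0xxxxxxx → 1-byte sequence.
Byte 1: 0x40 = 01000000, payload 1000000 (7 bits).
Concatenate: 1000000 = 0x40 (7 bits → U+0040).

U+0040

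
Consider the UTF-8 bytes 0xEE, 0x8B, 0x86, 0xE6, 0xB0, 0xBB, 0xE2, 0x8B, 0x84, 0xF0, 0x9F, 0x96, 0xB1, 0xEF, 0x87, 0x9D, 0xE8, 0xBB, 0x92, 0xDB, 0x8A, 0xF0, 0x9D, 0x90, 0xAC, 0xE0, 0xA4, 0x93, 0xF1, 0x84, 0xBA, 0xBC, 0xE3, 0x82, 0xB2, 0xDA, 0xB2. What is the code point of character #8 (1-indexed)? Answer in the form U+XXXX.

U+1D42C

Offset 0: leading byte 0xEE = 11101110 → 3-byte char #1 = EE 8B 86.
Offset 3: leading byte 0xE6 = 11100110 → 3-byte char #2 = E6 B0 BB.
Offset 6: leading byte 0xE2 = 11100010 → 3-byte char #3 = E2 8B 84.
Offset 9: leading byte 0xF0 = 11110000 → 4-byte char #4 = F0 9F 96 B1.
Offset 13: leading byte 0xEF = 11101111 → 3-byte char #5 = EF 87 9D.
Offset 16: leading byte 0xE8 = 11101000 → 3-byte char #6 = E8 BB 92.
Offset 19: leading byte 0xDB = 11011011 → 2-byte char #7 = DB 8A.
Offset 21: leading byte 0xF0 = 11110000 → 4-byte char #8 = F0 9D 90 AC.
Leading byte 0xF0 = 11110000 matches 11110xxx → 4-byte sequence.
Byte 1: 0xF0 = 11110000, payload 000 (3 bits).
Byte 2: 0x9D = 10011101 (10xxxxxx ✓), payload 011101.
Byte 3: 0x90 = 10010000 (10xxxxxx ✓), payload 010000.
Byte 4: 0xAC = 10101100 (10xxxxxx ✓), payload 101100.
Concatenate: 000011101010000101100 = 0x1D42C (21 bits → U+1D42C).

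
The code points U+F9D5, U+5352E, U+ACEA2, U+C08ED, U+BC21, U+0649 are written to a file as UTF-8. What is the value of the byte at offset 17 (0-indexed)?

0xA1

U+F9D5 → 3-byte form EF A7 95 at offsets 0–2.
U+5352E → 4-byte form F1 93 94 AE at offsets 3–6.
U+ACEA2 → 4-byte form F2 AC BA A2 at offsets 7–10.
U+C08ED → 4-byte form F3 80 A3 AD at offsets 11–14.
U+BC21 → 3-byte form EB B0 A1 at offsets 15–17.
Offset 17 falls in char 5's range; it's byte 3 of EB B0 A1 = 0xA1.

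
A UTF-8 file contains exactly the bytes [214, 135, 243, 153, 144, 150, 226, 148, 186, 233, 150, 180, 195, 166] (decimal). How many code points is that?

Byte at offset 0: 0xD6 = 11010110 → 2-byte char (#1). Advance 2.
Byte at offset 2: 0xF3 = 11110011 → 4-byte char (#2). Advance 4.
Byte at offset 6: 0xE2 = 11100010 → 3-byte char (#3). Advance 3.
Byte at offset 9: 0xE9 = 11101001 → 3-byte char (#4). Advance 3.
Byte at offset 12: 0xC3 = 11000011 → 2-byte char (#5). Advance 2.
Reached end at offset 14 after 5 code points.

5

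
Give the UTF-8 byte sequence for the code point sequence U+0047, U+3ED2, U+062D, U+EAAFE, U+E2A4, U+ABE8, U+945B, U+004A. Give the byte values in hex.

U+0047: 1-byte form → 47.
U+3ED2: 3-byte form → E3 BB 92.
U+062D: 2-byte form → D8 AD.
U+EAAFE: 4-byte form → F3 AA AB BE.
U+E2A4: 3-byte form → EE 8A A4.
U+ABE8: 3-byte form → EA AF A8.
U+945B: 3-byte form → E9 91 9B.
U+004A: 1-byte form → 4A.
Concatenated (20 bytes): 47 E3 BB 92 D8 AD F3 AA AB BE EE 8A A4 EA AF A8 E9 91 9B 4A.

47 E3 BB 92 D8 AD F3 AA AB BE EE 8A A4 EA AF A8 E9 91 9B 4A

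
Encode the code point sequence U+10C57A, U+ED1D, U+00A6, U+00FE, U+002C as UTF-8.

F4 8C 95 BA EE B4 9D C2 A6 C3 BE 2C

U+10C57A: 4-byte form → F4 8C 95 BA.
U+ED1D: 3-byte form → EE B4 9D.
U+00A6: 2-byte form → C2 A6.
U+00FE: 2-byte form → C3 BE.
U+002C: 1-byte form → 2C.
Concatenated (12 bytes): F4 8C 95 BA EE B4 9D C2 A6 C3 BE 2C.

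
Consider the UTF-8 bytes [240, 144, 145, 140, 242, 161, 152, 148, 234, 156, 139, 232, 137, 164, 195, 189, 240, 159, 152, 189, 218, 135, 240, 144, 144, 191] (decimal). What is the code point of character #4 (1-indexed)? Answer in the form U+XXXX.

Offset 0: leading byte 0xF0 = 11110000 → 4-byte char #1 = F0 90 91 8C.
Offset 4: leading byte 0xF2 = 11110010 → 4-byte char #2 = F2 A1 98 94.
Offset 8: leading byte 0xEA = 11101010 → 3-byte char #3 = EA 9C 8B.
Offset 11: leading byte 0xE8 = 11101000 → 3-byte char #4 = E8 89 A4.
Leading byte 0xE8 = 11101000 matches 1110xxxx → 3-byte sequence.
Byte 1: 0xE8 = 11101000, payload 1000 (4 bits).
Byte 2: 0x89 = 10001001 (10xxxxxx ✓), payload 001001.
Byte 3: 0xA4 = 10100100 (10xxxxxx ✓), payload 100100.
Concatenate: 1000001001100100 = 0x8264 (16 bits → U+8264).

U+8264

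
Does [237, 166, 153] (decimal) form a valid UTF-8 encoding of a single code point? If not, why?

Structurally a 3-byte sequence; payload = 0xD999.
But 0xD999 is in U+D800–U+DFFF, the surrogate range. Surrogates are not Unicode scalar values and are forbidden in UTF-8.

invalid (encodes a surrogate (U+D800–U+DFFF))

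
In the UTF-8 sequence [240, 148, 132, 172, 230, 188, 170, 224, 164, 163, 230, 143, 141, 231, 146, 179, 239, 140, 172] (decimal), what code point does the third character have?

U+0923

Offset 0: leading byte 0xF0 = 11110000 → 4-byte char #1 = F0 94 84 AC.
Offset 4: leading byte 0xE6 = 11100110 → 3-byte char #2 = E6 BC AA.
Offset 7: leading byte 0xE0 = 11100000 → 3-byte char #3 = E0 A4 A3.
Leading byte 0xE0 = 11100000 matches 1110xxxx → 3-byte sequence.
Byte 1: 0xE0 = 11100000, payload 0000 (4 bits).
Byte 2: 0xA4 = 10100100 (10xxxxxx ✓), payload 100100.
Byte 3: 0xA3 = 10100011 (10xxxxxx ✓), payload 100011.
Concatenate: 0000100100100011 = 0x923 (16 bits → U+0923).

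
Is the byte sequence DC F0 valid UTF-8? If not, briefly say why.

invalid (non-continuation byte where continuation expected)

Leading byte 0xDC = 11011100 → 2-byte form.
Byte 2 is 0xF0 = 11110000, which is not 10xxxxxx — expected a continuation byte.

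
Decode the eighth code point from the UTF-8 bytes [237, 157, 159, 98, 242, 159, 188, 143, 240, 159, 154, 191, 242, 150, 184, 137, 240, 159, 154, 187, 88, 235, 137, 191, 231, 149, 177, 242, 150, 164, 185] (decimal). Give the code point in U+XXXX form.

U+B27F

Offset 0: leading byte 0xED = 11101101 → 3-byte char #1 = ED 9D 9F.
Offset 3: leading byte 0x62 = 01100010 → 1-byte char #2 = 62.
Offset 4: leading byte 0xF2 = 11110010 → 4-byte char #3 = F2 9F BC 8F.
Offset 8: leading byte 0xF0 = 11110000 → 4-byte char #4 = F0 9F 9A BF.
Offset 12: leading byte 0xF2 = 11110010 → 4-byte char #5 = F2 96 B8 89.
Offset 16: leading byte 0xF0 = 11110000 → 4-byte char #6 = F0 9F 9A BB.
Offset 20: leading byte 0x58 = 01011000 → 1-byte char #7 = 58.
Offset 21: leading byte 0xEB = 11101011 → 3-byte char #8 = EB 89 BF.
Leading byte 0xEB = 11101011 matches 1110xxxx → 3-byte sequence.
Byte 1: 0xEB = 11101011, payload 1011 (4 bits).
Byte 2: 0x89 = 10001001 (10xxxxxx ✓), payload 001001.
Byte 3: 0xBF = 10111111 (10xxxxxx ✓), payload 111111.
Concatenate: 1011001001111111 = 0xB27F (16 bits → U+B27F).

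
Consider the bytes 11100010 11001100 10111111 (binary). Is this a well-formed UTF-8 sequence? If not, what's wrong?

Leading byte 0xE2 = 11100010 → 3-byte form.
Byte 2 is 0xCC = 11001100, which is not 10xxxxxx — expected a continuation byte.

invalid (non-continuation byte where continuation expected)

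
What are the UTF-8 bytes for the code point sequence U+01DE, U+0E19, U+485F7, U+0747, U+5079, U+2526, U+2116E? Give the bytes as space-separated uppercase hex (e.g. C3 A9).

U+01DE: 2-byte form → C7 9E.
U+0E19: 3-byte form → E0 B8 99.
U+485F7: 4-byte form → F1 88 97 B7.
U+0747: 2-byte form → DD 87.
U+5079: 3-byte form → E5 81 B9.
U+2526: 3-byte form → E2 94 A6.
U+2116E: 4-byte form → F0 A1 85 AE.
Concatenated (21 bytes): C7 9E E0 B8 99 F1 88 97 B7 DD 87 E5 81 B9 E2 94 A6 F0 A1 85 AE.

C7 9E E0 B8 99 F1 88 97 B7 DD 87 E5 81 B9 E2 94 A6 F0 A1 85 AE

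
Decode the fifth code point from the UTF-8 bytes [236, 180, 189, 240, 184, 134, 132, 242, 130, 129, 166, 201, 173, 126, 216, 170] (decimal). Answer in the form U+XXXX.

U+007E

Offset 0: leading byte 0xEC = 11101100 → 3-byte char #1 = EC B4 BD.
Offset 3: leading byte 0xF0 = 11110000 → 4-byte char #2 = F0 B8 86 84.
Offset 7: leading byte 0xF2 = 11110010 → 4-byte char #3 = F2 82 81 A6.
Offset 11: leading byte 0xC9 = 11001001 → 2-byte char #4 = C9 AD.
Offset 13: leading byte 0x7E = 01111110 → 1-byte char #5 = 7E.
Leading byte 0x7E = 01111110 matches 0xxxxxxx → 1-byte sequence.
Byte 1: 0x7E = 01111110, payload 1111110 (7 bits).
Concatenate: 1111110 = 0x7E (7 bits → U+007E).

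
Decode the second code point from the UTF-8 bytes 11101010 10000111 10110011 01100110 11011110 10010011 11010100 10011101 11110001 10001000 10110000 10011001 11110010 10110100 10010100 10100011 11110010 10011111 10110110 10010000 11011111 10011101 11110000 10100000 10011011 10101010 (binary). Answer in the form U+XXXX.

Offset 0: leading byte 0xEA = 11101010 → 3-byte char #1 = EA 87 B3.
Offset 3: leading byte 0x66 = 01100110 → 1-byte char #2 = 66.
Leading byte 0x66 = 01100110 matches 0xxxxxxx → 1-byte sequence.
Byte 1: 0x66 = 01100110, payload 1100110 (7 bits).
Concatenate: 1100110 = 0x66 (7 bits → U+0066).

U+0066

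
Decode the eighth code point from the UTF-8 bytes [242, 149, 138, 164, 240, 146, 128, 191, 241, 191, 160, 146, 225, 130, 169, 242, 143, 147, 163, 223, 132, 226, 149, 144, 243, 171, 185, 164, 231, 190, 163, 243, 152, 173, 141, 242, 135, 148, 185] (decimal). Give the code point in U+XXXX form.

U+EBE64

Offset 0: leading byte 0xF2 = 11110010 → 4-byte char #1 = F2 95 8A A4.
Offset 4: leading byte 0xF0 = 11110000 → 4-byte char #2 = F0 92 80 BF.
Offset 8: leading byte 0xF1 = 11110001 → 4-byte char #3 = F1 BF A0 92.
Offset 12: leading byte 0xE1 = 11100001 → 3-byte char #4 = E1 82 A9.
Offset 15: leading byte 0xF2 = 11110010 → 4-byte char #5 = F2 8F 93 A3.
Offset 19: leading byte 0xDF = 11011111 → 2-byte char #6 = DF 84.
Offset 21: leading byte 0xE2 = 11100010 → 3-byte char #7 = E2 95 90.
Offset 24: leading byte 0xF3 = 11110011 → 4-byte char #8 = F3 AB B9 A4.
Leading byte 0xF3 = 11110011 matches 11110xxx → 4-byte sequence.
Byte 1: 0xF3 = 11110011, payload 011 (3 bits).
Byte 2: 0xAB = 10101011 (10xxxxxx ✓), payload 101011.
Byte 3: 0xB9 = 10111001 (10xxxxxx ✓), payload 111001.
Byte 4: 0xA4 = 10100100 (10xxxxxx ✓), payload 100100.
Concatenate: 011101011111001100100 = 0xEBE64 (21 bits → U+EBE64).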